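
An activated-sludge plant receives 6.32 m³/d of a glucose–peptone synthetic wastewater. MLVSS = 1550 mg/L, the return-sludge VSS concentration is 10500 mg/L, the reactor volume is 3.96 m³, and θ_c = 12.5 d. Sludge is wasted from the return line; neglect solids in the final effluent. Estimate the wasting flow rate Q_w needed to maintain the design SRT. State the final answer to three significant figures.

θ_c = V·X/(Q_w·X_r) when wasting from the recycle, so Q_w = V·X/(θ_c·X_r) = 3.960 × 1550 / (12.5 × 10500) = 0.04677 m³/d.

Q_w ≈ 0.0468 m³/d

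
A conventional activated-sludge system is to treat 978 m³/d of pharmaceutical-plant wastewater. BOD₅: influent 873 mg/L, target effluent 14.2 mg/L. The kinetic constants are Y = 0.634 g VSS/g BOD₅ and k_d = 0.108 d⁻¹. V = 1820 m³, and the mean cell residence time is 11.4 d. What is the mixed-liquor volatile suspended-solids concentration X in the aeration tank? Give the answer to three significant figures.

X ≈ 1490 mg/L

X = Y·Q·ΔS·θ_c / [V·(1 + k_d θ_c)] = 0.634 × 978 × (873 − 14.2) × 11.4 / [1820 × (1 + 0.108 × 11.4)] = 1495 mg/L.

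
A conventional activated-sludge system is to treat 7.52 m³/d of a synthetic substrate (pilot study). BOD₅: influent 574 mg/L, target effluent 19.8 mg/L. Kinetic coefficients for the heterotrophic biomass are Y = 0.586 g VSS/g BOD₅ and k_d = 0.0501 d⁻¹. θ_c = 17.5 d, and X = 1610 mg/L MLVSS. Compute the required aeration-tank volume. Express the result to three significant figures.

Steady-state biomass mass balance: V·X·(1 + k_d·θ_c) = Y·Q·(S₀ − S)·θ_c, so V = 0.586 × 7.52 × (574 − 19.8) × 17.5 / [1610 × (1 + 0.0501 × 17.5)] = 4.27×10^4 / 3022 = 14.14 m³.

V ≈ 14.1 m³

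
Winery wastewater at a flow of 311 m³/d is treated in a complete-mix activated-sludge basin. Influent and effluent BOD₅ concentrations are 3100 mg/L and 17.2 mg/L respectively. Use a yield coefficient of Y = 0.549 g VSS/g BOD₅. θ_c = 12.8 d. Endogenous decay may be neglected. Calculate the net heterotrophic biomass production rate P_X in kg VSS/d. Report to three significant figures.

Since k_d ≈ 0, Y_obs = Y = 0.549 g VSS/g BOD₅.
ΔS = 3100 − 17.2 = 3083 mg/L, so the substrate removal rate is 311 × 3083/1000 = 958.8 kg BOD₅/d.
P_X = Y_obs · Q(S₀ − S) = 0.5490 × 958.8 = 526.4 kg VSS/d.

P_X ≈ 526 kg VSS/d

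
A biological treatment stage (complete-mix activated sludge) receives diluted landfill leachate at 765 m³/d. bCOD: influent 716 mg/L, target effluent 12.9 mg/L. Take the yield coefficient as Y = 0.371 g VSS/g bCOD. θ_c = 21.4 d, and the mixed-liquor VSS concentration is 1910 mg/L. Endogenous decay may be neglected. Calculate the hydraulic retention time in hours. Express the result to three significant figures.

With k_d = 0 the design equation reduces to V = Y Q (S₀−S) θ_c / X = 0.371 × 765 × (716 − 12.9) × 21.4 / 1910 = 2236 m³.
τ = V/Q = 2236/765 = 2.923 d, or 70.14 h.

τ ≈ 70.1 h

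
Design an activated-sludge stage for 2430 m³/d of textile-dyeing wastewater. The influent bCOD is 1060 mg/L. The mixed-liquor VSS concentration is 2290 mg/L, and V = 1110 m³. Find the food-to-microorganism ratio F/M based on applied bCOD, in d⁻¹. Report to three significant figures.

F/M ≈ 1.01 d⁻¹

F/M = Q·S₀ / (V·X) = 2430 × 1060 / (1110 × 2290) = 1.013 g bCOD·(g VSS·d)⁻¹.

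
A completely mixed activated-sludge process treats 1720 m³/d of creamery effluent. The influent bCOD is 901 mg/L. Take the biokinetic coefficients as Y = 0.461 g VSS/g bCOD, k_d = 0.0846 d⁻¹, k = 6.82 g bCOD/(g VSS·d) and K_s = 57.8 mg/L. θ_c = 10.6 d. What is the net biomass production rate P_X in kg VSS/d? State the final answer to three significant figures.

P_X ≈ 375 kg VSS/d

Effluent substrate depends only on kinetics and SRT: S = K_s(1 + k_d θ_c) / [θ_c(Yk − k_d) − 1] = 57.8 × (1 + 0.0846 × 10.6) / [10.6 × (0.461 × 6.82 − 0.0846) − 1] = 109.6 / 31.43 = 3.488 mg/L.
Correct the yield for decay: Y_obs = Y/(1 + k_d θ_c) = 0.461 / (1 + 0.0846 × 10.6) = 0.461 / 1.897 = 0.2430.
Substrate removed = Q·(S₀ − S) = 1720 m³/d × (901 − 3.49) g/m³ = 1.54×10^6 g/d = 1544 kg/d.
P_X = Y_obs · Q(S₀ − S) = 0.2430 × 1544 = 375.2 kg VSS/d.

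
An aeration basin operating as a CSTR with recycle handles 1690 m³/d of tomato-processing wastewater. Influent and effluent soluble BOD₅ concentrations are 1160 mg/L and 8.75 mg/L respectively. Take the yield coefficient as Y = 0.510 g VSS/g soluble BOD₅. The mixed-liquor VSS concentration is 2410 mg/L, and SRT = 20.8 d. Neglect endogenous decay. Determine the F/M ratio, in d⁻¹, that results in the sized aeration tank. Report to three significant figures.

F/M ≈ 0.0950 d⁻¹

V·X = Y·Q·ΔS·θ_c gives V = 0.510 × 1690 × (1160 − 8.75) × 20.8 / 2410 = 8564 m³.
F/M = Q·S₀ / (V·X) = 1690 × 1160 / (8564 × 2410) = 0.09498 g soluble BOD₅·(g VSS·d)⁻¹.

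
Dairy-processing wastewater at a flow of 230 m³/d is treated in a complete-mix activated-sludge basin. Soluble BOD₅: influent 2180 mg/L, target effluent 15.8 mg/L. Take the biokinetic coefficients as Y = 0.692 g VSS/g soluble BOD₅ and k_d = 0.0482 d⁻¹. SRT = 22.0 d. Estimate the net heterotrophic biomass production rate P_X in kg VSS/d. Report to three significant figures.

Y_obs = Y / (1 + k_d θ_c) = 0.692 / (1 + 0.0482 × 22.0) = 0.692 / 2.060 = 0.3359.
ΔS = 2180 − 15.8 = 2164 mg/L, so the substrate removal rate is 230 × 2164/1000 = 497.8 kg soluble BOD₅/d.
P_X = Y_obs · Q(S₀ − S) = 0.3359 × 497.8 = 167.2 kg VSS/d.

P_X ≈ 167 kg VSS/d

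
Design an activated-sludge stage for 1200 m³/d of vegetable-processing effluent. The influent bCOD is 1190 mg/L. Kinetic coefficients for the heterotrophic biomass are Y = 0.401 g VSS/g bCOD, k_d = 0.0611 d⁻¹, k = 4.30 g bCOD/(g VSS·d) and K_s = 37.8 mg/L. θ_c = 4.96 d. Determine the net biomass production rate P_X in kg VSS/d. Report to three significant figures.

P_X ≈ 437 kg VSS/d

For a completely mixed reactor with recycle the Lawrence–McCarty relation gives S = K_s·(1 + k_d·θ_c) / [θ_c·(Y·k − k_d) − 1] = 37.8 × (1 + 0.0611 × 4.96) / [4.96 × (0.401 × 4.30 − 0.0611) − 1] = 49.26 / 7.249 = 6.794 mg/L.
Observed yield with endogenous decay: Y_obs = Y / (1 + k_d·θ_c) = 0.401 / (1 + 0.0611 × 4.96) = 0.401 / 1.303 = 0.3077 g VSS/g bCOD.
Q·(S₀ − S) = 1200 × (1190 − 6.79) × 10⁻³ = 1420 kg/d removed.
P_X = Y_obs · Q(S₀ − S) = 0.3077 × 1420 = 436.9 kg VSS/d.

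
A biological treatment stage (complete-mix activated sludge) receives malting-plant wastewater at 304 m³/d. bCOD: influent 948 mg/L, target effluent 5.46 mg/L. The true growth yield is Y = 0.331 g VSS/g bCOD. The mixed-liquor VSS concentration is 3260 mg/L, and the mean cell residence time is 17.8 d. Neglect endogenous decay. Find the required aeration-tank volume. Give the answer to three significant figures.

V ≈ 518 m³

With k_d = 0 the design equation reduces to V = Y Q (S₀−S) θ_c / X = 0.331 × 304 × (948 − 5.46) × 17.8 / 3260 = 517.8 m³.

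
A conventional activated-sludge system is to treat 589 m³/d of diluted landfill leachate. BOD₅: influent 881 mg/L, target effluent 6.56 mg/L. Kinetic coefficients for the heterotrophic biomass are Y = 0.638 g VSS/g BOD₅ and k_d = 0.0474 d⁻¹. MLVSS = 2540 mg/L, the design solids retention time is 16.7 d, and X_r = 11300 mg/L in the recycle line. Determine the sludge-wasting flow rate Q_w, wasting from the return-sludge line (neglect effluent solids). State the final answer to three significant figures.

Q_w ≈ 16.2 m³/d

Steady-state biomass mass balance: V·X·(1 + k_d·θ_c) = Y·Q·(S₀ − S)·θ_c, so V = 0.638 × 589 × (881 − 6.56) × 16.7 / [2540 × (1 + 0.0474 × 16.7)] = 5.49×10^6 / 4551 = 1206 m³.
θ_c = V·X/(Q_w·X_r) when wasting from the recycle, so Q_w = V·X/(θ_c·X_r) = 1206 × 2540 / (16.7 × 11300) = 16.23 m³/d.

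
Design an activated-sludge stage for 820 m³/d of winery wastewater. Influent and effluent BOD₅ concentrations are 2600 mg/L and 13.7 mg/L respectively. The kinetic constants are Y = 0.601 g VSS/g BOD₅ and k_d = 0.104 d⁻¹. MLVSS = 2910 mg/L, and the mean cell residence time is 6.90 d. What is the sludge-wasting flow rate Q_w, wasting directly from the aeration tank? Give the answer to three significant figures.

Rearranging the biomass balance for a CMAS with decay, V = Y·Q·ΔS·θ_c / [X·(1+k_d θ_c)] = 0.601 × 820 × (2600 − 13.7) × 6.90 / [2910 × (1 + 0.104 × 6.90)] = 8.79×10^6 / 4998 = 1760 m³.
With mixed-liquor wasting, θ_c = V/Q_w, so Q_w = V/θ_c = 1760/6.90 = 255.0 m³/d.

Q_w ≈ 255 m³/d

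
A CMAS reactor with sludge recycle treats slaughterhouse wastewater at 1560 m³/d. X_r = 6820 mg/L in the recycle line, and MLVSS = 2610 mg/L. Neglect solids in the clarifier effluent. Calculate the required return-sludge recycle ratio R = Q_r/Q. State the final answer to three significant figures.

R ≈ 0.620

Mass balance around the secondary clarifier (neglecting effluent solids): R = X / (X_r − X) = 2610 / (6820 − 2610) = 0.6200.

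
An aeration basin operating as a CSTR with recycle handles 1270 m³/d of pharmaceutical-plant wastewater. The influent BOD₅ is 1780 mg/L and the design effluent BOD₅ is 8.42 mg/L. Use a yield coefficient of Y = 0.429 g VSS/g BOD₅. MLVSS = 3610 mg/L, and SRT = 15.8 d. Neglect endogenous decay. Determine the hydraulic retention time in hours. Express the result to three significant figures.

Biomass mass balance (decay neglected): V·X = Y·Q·(S₀ − S)·θ_c, so V = 0.429 × 1270 × (1780 − 8.42) × 15.8 / 3610 = 4224 m³.
τ = V/Q = 4224/1270 = 3.326 d, or 79.83 h.

τ ≈ 79.8 h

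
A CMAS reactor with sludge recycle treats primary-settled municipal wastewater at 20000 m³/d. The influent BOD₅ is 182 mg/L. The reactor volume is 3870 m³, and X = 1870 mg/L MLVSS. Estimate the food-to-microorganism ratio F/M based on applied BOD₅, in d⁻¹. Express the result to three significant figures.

Food-to-microorganism ratio F/M = Q S₀ / (V X) = 20000 × 182 / (3870 × 1870) = 0.5030 d⁻¹.

F/M ≈ 0.503 d⁻¹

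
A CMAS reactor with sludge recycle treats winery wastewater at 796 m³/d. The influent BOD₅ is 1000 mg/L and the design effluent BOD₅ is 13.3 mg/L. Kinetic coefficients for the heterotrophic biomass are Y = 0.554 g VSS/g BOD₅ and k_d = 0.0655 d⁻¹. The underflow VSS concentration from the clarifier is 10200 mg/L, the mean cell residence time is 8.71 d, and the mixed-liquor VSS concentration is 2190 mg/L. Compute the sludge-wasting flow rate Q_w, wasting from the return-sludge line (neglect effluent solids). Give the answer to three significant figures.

Rearranging the biomass balance for a CMAS with decay, V = Y·Q·ΔS·θ_c / [X·(1+k_d θ_c)] = 0.554 × 796 × (1000 − 13.3) × 8.71 / [2190 × (1 + 0.0655 × 8.71)] = 3.79×10^6 / 3439 = 1102 m³.
Wasting from the return line (neglecting effluent solids): Q_w = V·X / (θ_c·X_r) = 1102 × 2190 / (8.71 × 10200) = 27.16 m³/d.

Q_w ≈ 27.2 m³/d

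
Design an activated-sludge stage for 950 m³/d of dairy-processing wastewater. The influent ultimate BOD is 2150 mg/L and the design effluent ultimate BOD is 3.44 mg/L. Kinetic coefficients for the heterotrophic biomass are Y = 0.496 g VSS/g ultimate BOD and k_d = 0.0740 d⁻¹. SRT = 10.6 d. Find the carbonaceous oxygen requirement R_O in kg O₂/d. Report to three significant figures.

Observed yield with endogenous decay: Y_obs = Y / (1 + k_d·θ_c) = 0.496 / (1 + 0.0740 × 10.6) = 0.496 / 1.784 = 0.2780 g VSS/g ultimate BOD.
Mass of ultimate BOD removed per day: Q(S₀ − S) = 950 × 2147 g/m³ = 2039 kg/d.
Net sludge production P_X = 0.2780 × 2039 = 566.8 kg VSS/d.
Carbonaceous O₂ demand = substrate oxidised − cell-mass equivalent = 2039 − 1.42 × 566.8 = 1234 kg O₂/d.

R_O ≈ 1230 kg O₂/d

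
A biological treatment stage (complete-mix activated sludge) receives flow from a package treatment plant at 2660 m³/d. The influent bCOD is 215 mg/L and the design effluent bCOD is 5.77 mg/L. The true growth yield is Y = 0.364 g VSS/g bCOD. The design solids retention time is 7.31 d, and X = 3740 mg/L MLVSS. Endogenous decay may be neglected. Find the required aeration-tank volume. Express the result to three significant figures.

With k_d = 0 the design equation reduces to V = Y Q (S₀−S) θ_c / X = 0.364 × 2660 × (215 − 5.77) × 7.31 / 3740 = 396.0 m³.

V ≈ 396 m³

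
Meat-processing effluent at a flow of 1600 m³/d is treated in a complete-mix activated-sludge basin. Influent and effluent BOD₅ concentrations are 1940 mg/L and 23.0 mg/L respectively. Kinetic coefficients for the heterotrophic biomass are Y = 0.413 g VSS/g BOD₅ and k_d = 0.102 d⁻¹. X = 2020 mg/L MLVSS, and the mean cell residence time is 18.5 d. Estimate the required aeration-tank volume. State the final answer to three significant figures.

V ≈ 4020 m³

From the SRT design equation V = Y Q (S₀−S) θ_c / [X (1 + k_d θ_c)] = 0.413 × 1600 × (1940 − 23.0) × 18.5 / [2020 × (1 + 0.102 × 18.5)] = 2.34×10^7 / 5832 = 4019 m³.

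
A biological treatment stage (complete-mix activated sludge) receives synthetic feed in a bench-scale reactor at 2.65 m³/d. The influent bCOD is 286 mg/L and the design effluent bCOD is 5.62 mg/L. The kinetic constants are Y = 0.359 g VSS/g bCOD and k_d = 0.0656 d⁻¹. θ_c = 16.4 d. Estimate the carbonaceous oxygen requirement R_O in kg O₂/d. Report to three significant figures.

Observed yield with endogenous decay: Y_obs = Y / (1 + k_d·θ_c) = 0.359 / (1 + 0.0656 × 16.4) = 0.359 / 2.076 = 0.1729 g VSS/g bCOD.
ΔS = 286 − 5.62 = 280.4 mg/L, so the substrate removal rate is 2.65 × 280.4/1000 = 0.7430 kg bCOD/d.
P_X = Y_obs·Q·(S₀ − S) = 0.1729 × 0.7430 = 0.1285 kg VSS/d.
Carbonaceous O₂ demand = substrate oxidised − cell-mass equivalent = 0.7430 − 1.42 × 0.1285 = 0.5605 kg O₂/d.

R_O ≈ 0.561 kg O₂/d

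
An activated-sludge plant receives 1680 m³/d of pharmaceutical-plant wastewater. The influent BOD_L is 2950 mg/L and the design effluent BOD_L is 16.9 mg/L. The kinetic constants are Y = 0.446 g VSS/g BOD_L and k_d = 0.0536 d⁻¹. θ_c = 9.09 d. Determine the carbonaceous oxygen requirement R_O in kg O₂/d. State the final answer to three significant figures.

Correct the yield for decay: Y_obs = Y/(1 + k_d θ_c) = 0.446 / (1 + 0.0536 × 9.09) = 0.446 / 1.487 = 0.2999.
Q·(S₀ − S) = 1680 × (2950 − 16.9) × 10⁻³ = 4928 kg/d removed.
P_X = Y_obs·Q·(S₀ − S) = 0.2999 × 4928 = 1478 kg VSS/d.
Carbonaceous O₂ demand = substrate oxidised − cell-mass equivalent = 4928 − 1.42 × 1478 = 2829 kg O₂/d.

R_O ≈ 2830 kg O₂/d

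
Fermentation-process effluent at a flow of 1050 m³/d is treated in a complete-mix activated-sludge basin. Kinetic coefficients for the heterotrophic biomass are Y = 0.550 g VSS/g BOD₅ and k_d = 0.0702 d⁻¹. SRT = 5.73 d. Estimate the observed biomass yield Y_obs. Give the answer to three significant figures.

Y_obs ≈ 0.392 g VSS/g BOD₅

The observed yield is Y_obs = Y/(1 + k_d·θ_c) = 0.550 / (1 + 0.0702 × 5.73) = 0.550 / 1.402 = 0.3922 g VSS per g BOD₅ removed.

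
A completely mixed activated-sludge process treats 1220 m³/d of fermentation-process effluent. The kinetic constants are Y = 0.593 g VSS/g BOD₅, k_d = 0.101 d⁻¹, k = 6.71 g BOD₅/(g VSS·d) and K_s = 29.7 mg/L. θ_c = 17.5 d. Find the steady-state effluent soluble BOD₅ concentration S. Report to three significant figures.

From the Monod/SRT balance for a CMAS, S = K_s·(1+k_d θ_c)/[θ_c·(Y k − k_d) − 1] = 29.7 × (1 + 0.101 × 17.5) / [17.5 × (0.593 × 6.71 − 0.101) − 1] = 82.19 / 66.87 = 1.229 mg/L.

S ≈ 1.23 mg/L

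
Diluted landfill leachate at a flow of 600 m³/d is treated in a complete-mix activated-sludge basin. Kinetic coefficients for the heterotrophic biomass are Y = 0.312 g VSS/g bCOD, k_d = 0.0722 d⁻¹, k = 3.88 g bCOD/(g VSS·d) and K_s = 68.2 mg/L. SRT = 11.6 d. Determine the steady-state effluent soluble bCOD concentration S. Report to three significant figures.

S ≈ 10.3 mg/L

Effluent substrate depends only on kinetics and SRT: S = K_s(1 + k_d θ_c) / [θ_c(Yk − k_d) − 1] = 68.2 × (1 + 0.0722 × 11.6) / [11.6 × (0.312 × 3.88 − 0.0722) − 1] = 125.3 / 12.20 = 10.27 mg/L.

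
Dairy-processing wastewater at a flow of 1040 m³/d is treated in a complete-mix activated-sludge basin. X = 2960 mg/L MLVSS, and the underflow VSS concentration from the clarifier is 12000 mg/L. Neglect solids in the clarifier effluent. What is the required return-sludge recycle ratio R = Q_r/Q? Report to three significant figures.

R ≈ 0.327

Solids balance on the clarifier gives (1+R)X = R·X_r, so R = X/(X_r − X) = 2960 / (12000 − 2960) = 0.3274.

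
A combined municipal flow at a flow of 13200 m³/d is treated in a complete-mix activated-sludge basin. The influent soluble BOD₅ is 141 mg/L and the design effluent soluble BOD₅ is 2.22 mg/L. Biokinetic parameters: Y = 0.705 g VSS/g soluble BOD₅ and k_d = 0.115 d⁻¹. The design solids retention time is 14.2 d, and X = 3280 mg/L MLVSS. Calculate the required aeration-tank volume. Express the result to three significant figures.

V ≈ 2120 m³

Steady-state biomass mass balance: V·X·(1 + k_d·θ_c) = Y·Q·(S₀ − S)·θ_c, so V = 0.705 × 13200 × (141 − 2.22) × 14.2 / [3280 × (1 + 0.115 × 14.2)] = 1.83×10^7 / 8636 = 2124 m³.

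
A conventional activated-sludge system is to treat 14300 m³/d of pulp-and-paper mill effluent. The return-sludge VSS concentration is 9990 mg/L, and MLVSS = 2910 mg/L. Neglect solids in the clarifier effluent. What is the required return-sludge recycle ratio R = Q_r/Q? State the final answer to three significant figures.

R = Q_r/Q = X/(X_r − X) = 2910 / (9990 − 2910) = 0.4110.

R ≈ 0.411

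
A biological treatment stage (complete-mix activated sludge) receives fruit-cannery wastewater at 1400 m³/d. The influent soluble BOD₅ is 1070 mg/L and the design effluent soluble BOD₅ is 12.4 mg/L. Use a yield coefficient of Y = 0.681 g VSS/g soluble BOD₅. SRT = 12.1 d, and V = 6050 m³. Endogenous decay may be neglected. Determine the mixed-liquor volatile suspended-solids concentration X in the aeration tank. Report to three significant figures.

X ≈ 2020 mg/L

From V·X = Y·Q·(S₀ − S)·θ_c (decay neglected): X = 0.681 × 1400 × (1070 − 12.4) × 12.1 / 6050 = 2017 mg/L.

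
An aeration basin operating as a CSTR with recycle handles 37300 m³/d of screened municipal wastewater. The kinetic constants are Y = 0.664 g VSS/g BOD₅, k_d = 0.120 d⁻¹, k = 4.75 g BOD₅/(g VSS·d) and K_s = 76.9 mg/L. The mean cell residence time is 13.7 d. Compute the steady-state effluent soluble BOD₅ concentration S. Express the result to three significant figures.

S ≈ 5.01 mg/L

From the Monod/SRT balance for a CMAS, S = K_s·(1+k_d θ_c)/[θ_c·(Y k − k_d) − 1] = 76.9 × (1 + 0.120 × 13.7) / [13.7 × (0.664 × 4.75 − 0.120) − 1] = 203.3 / 40.57 = 5.012 mg/L.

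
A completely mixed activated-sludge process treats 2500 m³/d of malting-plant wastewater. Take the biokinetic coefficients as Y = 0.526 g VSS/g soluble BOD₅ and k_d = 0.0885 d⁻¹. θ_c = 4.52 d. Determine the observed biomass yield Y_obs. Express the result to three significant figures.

Y_obs = Y / (1 + k_d θ_c) = 0.526 / (1 + 0.0885 × 4.52) = 0.526 / 1.400 = 0.3757.

Y_obs ≈ 0.376 g VSS/g soluble BOD₅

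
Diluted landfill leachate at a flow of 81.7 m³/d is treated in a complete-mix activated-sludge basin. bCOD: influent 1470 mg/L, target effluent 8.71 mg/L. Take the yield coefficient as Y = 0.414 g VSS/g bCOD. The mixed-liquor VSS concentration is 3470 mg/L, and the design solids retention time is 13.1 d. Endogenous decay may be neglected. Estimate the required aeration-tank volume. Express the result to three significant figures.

V ≈ 187 m³

V·X = Y·Q·ΔS·θ_c gives V = 0.414 × 81.7 × (1470 − 8.71) × 13.1 / 3470 = 186.6 m³.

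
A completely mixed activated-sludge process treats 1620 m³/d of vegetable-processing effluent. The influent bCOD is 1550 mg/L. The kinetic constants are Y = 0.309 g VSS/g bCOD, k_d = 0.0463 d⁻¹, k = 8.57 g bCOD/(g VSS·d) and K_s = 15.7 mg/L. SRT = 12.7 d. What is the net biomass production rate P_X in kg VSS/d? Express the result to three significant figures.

From the Monod/SRT balance for a CMAS, S = K_s·(1+k_d θ_c)/[θ_c·(Y k − k_d) − 1] = 15.7 × (1 + 0.0463 × 12.7) / [12.7 × (0.309 × 8.57 − 0.0463) − 1] = 24.93 / 32.04 = 0.7781 mg/L.
Correct the yield for decay: Y_obs = Y/(1 + k_d θ_c) = 0.309 / (1 + 0.0463 × 12.7) = 0.309 / 1.588 = 0.1946.
Q·(S₀ − S) = 1620 × (1550 − 0.778) × 10⁻³ = 2510 kg/d removed.
P_X = Y_obs · Q(S₀ − S) = 0.1946 × 2510 = 488.4 kg VSS/d.

P_X ≈ 488 kg VSS/d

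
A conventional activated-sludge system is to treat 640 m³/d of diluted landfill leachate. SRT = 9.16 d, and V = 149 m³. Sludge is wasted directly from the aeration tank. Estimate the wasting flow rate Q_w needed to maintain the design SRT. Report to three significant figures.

For wasting at MLVSS concentration, Q_w = V/θ_c = 149.0/9.16 = 16.27 m³/d.

Q_w ≈ 16.3 m³/d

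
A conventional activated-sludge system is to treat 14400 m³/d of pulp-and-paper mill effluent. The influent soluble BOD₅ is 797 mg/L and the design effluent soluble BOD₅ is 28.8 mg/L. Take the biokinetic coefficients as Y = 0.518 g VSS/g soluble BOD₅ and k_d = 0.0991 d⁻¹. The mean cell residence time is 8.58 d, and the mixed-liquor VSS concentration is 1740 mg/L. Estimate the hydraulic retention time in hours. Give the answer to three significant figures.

τ ≈ 25.5 h

Rearranging the biomass balance for a CMAS with decay, V = Y·Q·ΔS·θ_c / [X·(1+k_d θ_c)] = 0.518 × 14400 × (797 − 28.8) × 8.58 / [1740 × (1 + 0.0991 × 8.58)] = 4.92×10^7 / 3219 = 15271 m³.
Hydraulic retention time τ = V/Q = 15271 / 14400 = 1.060 d = 25.45 h.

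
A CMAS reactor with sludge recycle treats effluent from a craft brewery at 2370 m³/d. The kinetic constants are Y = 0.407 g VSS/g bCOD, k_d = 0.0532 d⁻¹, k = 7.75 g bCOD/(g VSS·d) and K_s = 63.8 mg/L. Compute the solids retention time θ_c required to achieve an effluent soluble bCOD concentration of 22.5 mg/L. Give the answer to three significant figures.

At the target effluent, Y k S/(K_s+S) = 0.407×7.75×22.5/86.30 = 0.8224 d⁻¹.
1/θ_c = 0.8224 − 0.0532 = 0.7692 d⁻¹, so θ_c = 1.300 d.

θ_c ≈ 1.30 d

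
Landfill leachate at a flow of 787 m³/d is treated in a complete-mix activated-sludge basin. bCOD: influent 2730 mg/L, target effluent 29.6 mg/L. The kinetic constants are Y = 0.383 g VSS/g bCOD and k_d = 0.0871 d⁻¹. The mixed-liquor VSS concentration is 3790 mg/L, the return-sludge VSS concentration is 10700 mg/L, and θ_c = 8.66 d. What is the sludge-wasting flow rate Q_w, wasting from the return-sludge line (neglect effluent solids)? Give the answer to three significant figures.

Q_w ≈ 43.4 m³/d

Rearranging the biomass balance for a CMAS with decay, V = Y·Q·ΔS·θ_c / [X·(1+k_d θ_c)] = 0.383 × 787 × (2730 − 29.6) × 8.66 / [3790 × (1 + 0.0871 × 8.66)] = 7.05×10^6 / 6649 = 1060 m³.
Wasting from the return line (neglecting effluent solids): Q_w = V·X / (θ_c·X_r) = 1060 × 3790 / (8.66 × 10700) = 43.36 m³/d.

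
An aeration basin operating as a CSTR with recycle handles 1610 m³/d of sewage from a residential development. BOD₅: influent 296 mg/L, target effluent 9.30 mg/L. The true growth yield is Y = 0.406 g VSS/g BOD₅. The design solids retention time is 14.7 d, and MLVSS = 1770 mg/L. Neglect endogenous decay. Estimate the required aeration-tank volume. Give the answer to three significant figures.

V ≈ 1560 m³

With k_d = 0 the design equation reduces to V = Y Q (S₀−S) θ_c / X = 0.406 × 1610 × (296 − 9.30) × 14.7 / 1770 = 1556 m³.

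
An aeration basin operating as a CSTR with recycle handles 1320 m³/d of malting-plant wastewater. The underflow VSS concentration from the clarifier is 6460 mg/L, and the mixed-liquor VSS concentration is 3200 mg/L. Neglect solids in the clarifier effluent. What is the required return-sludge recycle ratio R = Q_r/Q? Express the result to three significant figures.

Mass balance around the secondary clarifier (neglecting effluent solids): R = X / (X_r − X) = 3200 / (6460 − 3200) = 0.9816.

R ≈ 0.982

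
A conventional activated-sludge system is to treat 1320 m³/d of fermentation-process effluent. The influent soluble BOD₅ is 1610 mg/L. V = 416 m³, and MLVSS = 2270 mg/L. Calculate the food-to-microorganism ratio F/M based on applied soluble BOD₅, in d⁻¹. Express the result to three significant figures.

F/M ≈ 2.25 d⁻¹

F/M = Q·S₀ / (V·X) = 1320 × 1610 / (416.0 × 2270) = 2.251 g soluble BOD₅·(g VSS·d)⁻¹.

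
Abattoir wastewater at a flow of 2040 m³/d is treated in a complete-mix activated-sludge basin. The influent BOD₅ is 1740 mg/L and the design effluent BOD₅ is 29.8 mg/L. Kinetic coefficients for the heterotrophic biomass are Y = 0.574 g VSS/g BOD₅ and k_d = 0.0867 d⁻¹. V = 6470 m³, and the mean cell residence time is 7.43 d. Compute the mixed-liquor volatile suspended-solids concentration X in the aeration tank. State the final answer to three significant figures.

X ≈ 1400 mg/L

Solving the biomass balance for X: X = Y Q (S₀−S) θ_c / [V (1+k_d θ_c)] = 0.574 × 2040 × (1740 − 29.8) × 7.43 / [6470 × (1 + 0.0867 × 7.43)] = 1399 mg/L.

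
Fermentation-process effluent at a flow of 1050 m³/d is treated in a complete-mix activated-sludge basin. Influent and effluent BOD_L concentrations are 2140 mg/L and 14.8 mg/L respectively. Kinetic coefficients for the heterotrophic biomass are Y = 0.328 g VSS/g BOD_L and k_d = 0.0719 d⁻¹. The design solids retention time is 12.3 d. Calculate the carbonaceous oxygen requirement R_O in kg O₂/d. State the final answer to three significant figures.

R_O ≈ 1680 kg O₂/d

The observed yield is Y_obs = Y/(1 + k_d·θ_c) = 0.328 / (1 + 0.0719 × 12.3) = 0.328 / 1.884 = 0.1741 g VSS per g BOD_L removed.
Mass of BOD_L removed per day: Q(S₀ − S) = 1050 × 2125 g/m³ = 2231 kg/d.
Biomass synthesised: P_X = Y_obs × 2231 = 388.4 kg VSS/d.
R_O = Q·ΔS − 1.42 P_X = 2231 − 551.6 = 1680 kg O₂/d.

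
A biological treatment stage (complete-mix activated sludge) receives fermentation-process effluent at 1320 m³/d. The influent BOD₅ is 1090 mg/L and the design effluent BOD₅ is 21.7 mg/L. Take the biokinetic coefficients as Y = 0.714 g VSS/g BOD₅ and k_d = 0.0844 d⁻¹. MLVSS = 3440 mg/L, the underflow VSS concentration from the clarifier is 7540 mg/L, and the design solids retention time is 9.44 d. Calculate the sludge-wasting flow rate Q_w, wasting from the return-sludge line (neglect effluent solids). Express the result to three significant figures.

Steady-state biomass mass balance: V·X·(1 + k_d·θ_c) = Y·Q·(S₀ − S)·θ_c, so V = 0.714 × 1320 × (1090 − 21.7) × 9.44 / [3440 × (1 + 0.0844 × 9.44)] = 9.5×10^6 / 6181 = 1538 m³.
Wasting from the return line (neglecting effluent solids): Q_w = V·X / (θ_c·X_r) = 1538 × 3440 / (9.44 × 7540) = 74.32 m³/d.

Q_w ≈ 74.3 m³/d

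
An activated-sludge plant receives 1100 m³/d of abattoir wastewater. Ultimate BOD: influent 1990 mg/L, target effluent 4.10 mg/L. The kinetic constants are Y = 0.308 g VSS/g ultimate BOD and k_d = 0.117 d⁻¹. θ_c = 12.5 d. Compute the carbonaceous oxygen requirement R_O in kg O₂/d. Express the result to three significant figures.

The observed yield is Y_obs = Y/(1 + k_d·θ_c) = 0.308 / (1 + 0.117 × 12.5) = 0.308 / 2.463 = 0.1251 g VSS per g ultimate BOD removed.
ΔS = 1990 − 4.10 = 1986 mg/L, so the substrate removal rate is 1100 × 1986/1000 = 2184 kg ultimate BOD/d.
Biomass synthesised: P_X = Y_obs × 2184 = 273.2 kg VSS/d.
R_O = Q·ΔS − 1.42 P_X = 2184 − 388.0 = 1797 kg O₂/d.

R_O ≈ 1800 kg O₂/d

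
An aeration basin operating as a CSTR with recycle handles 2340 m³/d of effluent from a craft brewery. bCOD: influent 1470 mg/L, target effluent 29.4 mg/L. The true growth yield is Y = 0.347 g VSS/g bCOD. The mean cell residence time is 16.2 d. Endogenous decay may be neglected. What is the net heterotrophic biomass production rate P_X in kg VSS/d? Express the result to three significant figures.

With endogenous decay neglected, the observed yield equals the true yield: Y_obs = Y = 0.347 g VSS/g bCOD.
Substrate removed = Q·(S₀ − S) = 2340 m³/d × (1470 − 29.4) g/m³ = 3.37×10^6 g/d = 3371 kg/d.
P_X = Y_obs · Q(S₀ − S) = 0.3470 × 3371 = 1170 kg VSS/d.

P_X ≈ 1170 kg VSS/d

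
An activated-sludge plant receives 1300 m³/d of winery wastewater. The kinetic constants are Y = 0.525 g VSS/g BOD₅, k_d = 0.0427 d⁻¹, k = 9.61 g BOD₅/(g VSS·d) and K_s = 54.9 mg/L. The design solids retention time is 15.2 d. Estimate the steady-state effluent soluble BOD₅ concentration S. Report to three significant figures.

For a completely mixed reactor with recycle the Lawrence–McCarty relation gives S = K_s·(1 + k_d·θ_c) / [θ_c·(Y·k − k_d) − 1] = 54.9 × (1 + 0.0427 × 15.2) / [15.2 × (0.525 × 9.61 − 0.0427) − 1] = 90.53 / 75.04 = 1.206 mg/L.

S ≈ 1.21 mg/L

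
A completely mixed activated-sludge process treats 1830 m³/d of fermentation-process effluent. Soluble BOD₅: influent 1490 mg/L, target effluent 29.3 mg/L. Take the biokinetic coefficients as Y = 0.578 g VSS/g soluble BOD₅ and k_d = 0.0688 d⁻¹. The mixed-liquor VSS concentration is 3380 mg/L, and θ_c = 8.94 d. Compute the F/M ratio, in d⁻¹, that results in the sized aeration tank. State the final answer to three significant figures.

F/M ≈ 0.319 d⁻¹

Steady-state biomass mass balance: V·X·(1 + k_d·θ_c) = Y·Q·(S₀ − S)·θ_c, so V = 0.578 × 1830 × (1490 − 29.3) × 8.94 / [3380 × (1 + 0.0688 × 8.94)] = 1.38×10^7 / 5459 = 2530 m³.
Food-to-microorganism ratio F/M = Q S₀ / (V X) = 1830 × 1490 / (2530 × 3380) = 0.3188 d⁻¹.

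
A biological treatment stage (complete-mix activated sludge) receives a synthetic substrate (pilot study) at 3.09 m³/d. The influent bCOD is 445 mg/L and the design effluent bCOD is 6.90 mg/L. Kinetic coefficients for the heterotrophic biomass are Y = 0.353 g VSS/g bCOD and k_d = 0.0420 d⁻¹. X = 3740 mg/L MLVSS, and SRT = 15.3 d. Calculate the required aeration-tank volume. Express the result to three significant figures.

V ≈ 1.19 m³

Steady-state biomass mass balance: V·X·(1 + k_d·θ_c) = Y·Q·(S₀ − S)·θ_c, so V = 0.353 × 3.09 × (445 − 6.90) × 15.3 / [3740 × (1 + 0.0420 × 15.3)] = 7.31×10^3 / 6143 = 1.190 m³.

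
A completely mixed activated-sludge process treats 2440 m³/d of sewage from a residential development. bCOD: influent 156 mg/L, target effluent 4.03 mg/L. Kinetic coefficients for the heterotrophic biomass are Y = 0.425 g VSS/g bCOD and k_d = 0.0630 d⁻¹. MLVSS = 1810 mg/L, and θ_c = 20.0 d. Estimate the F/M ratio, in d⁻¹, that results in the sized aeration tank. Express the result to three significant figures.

Rearranging the biomass balance for a CMAS with decay, V = Y·Q·ΔS·θ_c / [X·(1+k_d θ_c)] = 0.425 × 2440 × (156 − 4.03) × 20.0 / [1810 × (1 + 0.0630 × 20.0)] = 3.15×10^6 / 4091 = 770.5 m³.
F/M = Q·S₀ / (V·X) = 2440 × 156 / (770.5 × 1810) = 0.2729 g bCOD·(g VSS·d)⁻¹.

F/M ≈ 0.273 d⁻¹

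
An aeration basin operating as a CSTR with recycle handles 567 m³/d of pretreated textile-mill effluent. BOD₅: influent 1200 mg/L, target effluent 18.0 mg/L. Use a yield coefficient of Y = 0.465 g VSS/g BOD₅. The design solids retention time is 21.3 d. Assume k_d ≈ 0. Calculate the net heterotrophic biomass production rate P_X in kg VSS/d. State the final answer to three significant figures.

Since k_d ≈ 0, Y_obs = Y = 0.465 g VSS/g BOD₅.
Mass of BOD₅ removed per day: Q(S₀ − S) = 567 × 1182 g/m³ = 670.2 kg/d.
Net biomass production P_X = Y_obs × Q·(S₀ − S) = 0.4650 × 670.2 = 311.6 kg VSS/d.

P_X ≈ 312 kg VSS/d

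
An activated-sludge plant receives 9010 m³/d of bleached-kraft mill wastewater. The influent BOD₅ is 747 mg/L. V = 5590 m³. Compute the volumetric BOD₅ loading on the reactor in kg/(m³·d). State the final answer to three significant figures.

L_v ≈ 1.20 kg BOD₅/(m³·d)

Applied BOD₅ load per unit volume = Q·S₀/V = (9010 × 747/1000)/5590 = 1.204 kg BOD₅·m⁻³·d⁻¹.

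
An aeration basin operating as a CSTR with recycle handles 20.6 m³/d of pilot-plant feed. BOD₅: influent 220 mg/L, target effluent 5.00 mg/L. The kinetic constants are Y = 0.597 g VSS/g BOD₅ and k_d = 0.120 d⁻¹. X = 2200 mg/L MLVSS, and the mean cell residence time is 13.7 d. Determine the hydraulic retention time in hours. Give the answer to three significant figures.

Rearranging the biomass balance for a CMAS with decay, V = Y·Q·ΔS·θ_c / [X·(1+k_d θ_c)] = 0.597 × 20.6 × (220 − 5.00) × 13.7 / [2200 × (1 + 0.120 × 13.7)] = 3.62×10^4 / 5817 = 6.228 m³.
Hydraulic retention time τ = V/Q = 6.228 / 20.6 = 0.3023 d = 7.255 h.

τ ≈ 7.26 h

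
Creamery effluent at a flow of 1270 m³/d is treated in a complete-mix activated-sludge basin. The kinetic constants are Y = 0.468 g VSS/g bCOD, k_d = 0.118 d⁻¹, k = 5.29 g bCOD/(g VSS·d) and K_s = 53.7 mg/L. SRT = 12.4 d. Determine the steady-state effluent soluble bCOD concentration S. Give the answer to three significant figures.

For a completely mixed reactor with recycle the Lawrence–McCarty relation gives S = K_s·(1 + k_d·θ_c) / [θ_c·(Y·k − k_d) − 1] = 53.7 × (1 + 0.118 × 12.4) / [12.4 × (0.468 × 5.29 − 0.118) − 1] = 132.3 / 28.24 = 4.685 mg/L.

S ≈ 4.68 mg/L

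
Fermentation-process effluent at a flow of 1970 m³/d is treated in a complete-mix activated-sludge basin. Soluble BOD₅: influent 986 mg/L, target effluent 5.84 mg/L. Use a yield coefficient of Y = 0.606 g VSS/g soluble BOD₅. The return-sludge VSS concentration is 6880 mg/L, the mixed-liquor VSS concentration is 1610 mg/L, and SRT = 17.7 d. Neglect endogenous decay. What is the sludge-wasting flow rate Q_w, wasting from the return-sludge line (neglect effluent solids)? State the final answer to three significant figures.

Biomass mass balance (decay neglected): V·X = Y·Q·(S₀ − S)·θ_c, so V = 0.606 × 1970 × (986 − 5.84) × 17.7 / 1610 = 12864 m³.
Wasting from the return line (neglecting effluent solids): Q_w = V·X / (θ_c·X_r) = 12864 × 1610 / (17.7 × 6880) = 170.1 m³/d.

Q_w ≈ 170 m³/d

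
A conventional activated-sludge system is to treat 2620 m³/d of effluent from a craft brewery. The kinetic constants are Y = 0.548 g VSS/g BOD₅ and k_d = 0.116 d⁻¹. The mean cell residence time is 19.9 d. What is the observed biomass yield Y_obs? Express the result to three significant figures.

Correct the yield for decay: Y_obs = Y/(1 + k_d θ_c) = 0.548 / (1 + 0.116 × 19.9) = 0.548 / 3.308 = 0.1656.

Y_obs ≈ 0.166 g VSS/g BOD₅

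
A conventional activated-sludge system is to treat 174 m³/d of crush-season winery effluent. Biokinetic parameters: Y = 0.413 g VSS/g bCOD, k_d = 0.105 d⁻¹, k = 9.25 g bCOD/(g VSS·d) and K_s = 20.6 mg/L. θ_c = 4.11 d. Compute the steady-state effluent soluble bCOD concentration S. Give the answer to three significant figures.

Effluent substrate depends only on kinetics and SRT: S = K_s(1 + k_d θ_c) / [θ_c(Yk − k_d) − 1] = 20.6 × (1 + 0.105 × 4.11) / [4.11 × (0.413 × 9.25 − 0.105) − 1] = 29.49 / 14.27 = 2.067 mg/L.

S ≈ 2.07 mg/L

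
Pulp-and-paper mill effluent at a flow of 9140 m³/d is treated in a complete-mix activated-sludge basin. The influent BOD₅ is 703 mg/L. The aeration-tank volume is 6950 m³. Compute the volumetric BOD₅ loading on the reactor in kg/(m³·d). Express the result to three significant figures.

L_v ≈ 0.925 kg BOD₅/(m³·d)

Volumetric loading L_v = Q·S₀ / V = 9140 × 703 g/m³ / 6950 m³ = 924.5 g/(m³·d) = 0.9245 kg BOD₅/(m³·d).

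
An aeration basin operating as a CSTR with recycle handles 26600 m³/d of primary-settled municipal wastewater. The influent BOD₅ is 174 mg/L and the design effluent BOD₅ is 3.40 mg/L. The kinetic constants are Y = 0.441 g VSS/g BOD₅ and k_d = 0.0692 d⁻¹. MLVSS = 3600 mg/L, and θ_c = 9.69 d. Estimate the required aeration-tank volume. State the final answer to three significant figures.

V ≈ 3220 m³

Steady-state biomass mass balance: V·X·(1 + k_d·θ_c) = Y·Q·(S₀ − S)·θ_c, so V = 0.441 × 26600 × (174 − 3.40) × 9.69 / [3600 × (1 + 0.0692 × 9.69)] = 1.94×10^7 / 6014 = 3224 m³.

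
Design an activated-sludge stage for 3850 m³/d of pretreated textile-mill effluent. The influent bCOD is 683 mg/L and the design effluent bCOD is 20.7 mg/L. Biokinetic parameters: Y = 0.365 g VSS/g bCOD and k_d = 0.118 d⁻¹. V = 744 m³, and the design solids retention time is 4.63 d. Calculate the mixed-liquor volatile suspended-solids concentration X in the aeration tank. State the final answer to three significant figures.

X ≈ 3750 mg/L

Solving the biomass balance for X: X = Y Q (S₀−S) θ_c / [V (1+k_d θ_c)] = 0.365 × 3850 × (683 − 20.7) × 4.63 / [744 × (1 + 0.118 × 4.63)] = 3746 mg/L.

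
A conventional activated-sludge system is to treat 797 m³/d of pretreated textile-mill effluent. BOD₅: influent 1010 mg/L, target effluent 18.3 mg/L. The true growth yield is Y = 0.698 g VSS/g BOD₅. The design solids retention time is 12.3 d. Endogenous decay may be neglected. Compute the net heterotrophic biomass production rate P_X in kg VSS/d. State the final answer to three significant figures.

P_X ≈ 552 kg VSS/d

With endogenous decay neglected, the observed yield equals the true yield: Y_obs = Y = 0.698 g VSS/g BOD₅.
Substrate removed = Q·(S₀ − S) = 797 m³/d × (1010 − 18.3) g/m³ = 7.9×10^5 g/d = 790.4 kg/d.
Net biomass production P_X = Y_obs × Q·(S₀ − S) = 0.6980 × 790.4 = 551.7 kg VSS/d.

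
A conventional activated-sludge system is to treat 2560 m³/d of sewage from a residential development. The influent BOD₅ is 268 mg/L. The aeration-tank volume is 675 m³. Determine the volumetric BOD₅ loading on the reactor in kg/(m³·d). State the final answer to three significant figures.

L_v = Q S₀ / V = 2560 × 268 × 10⁻³ / 675.0 = 1.016 kg/(m³·d).

L_v ≈ 1.02 kg BOD₅/(m³·d)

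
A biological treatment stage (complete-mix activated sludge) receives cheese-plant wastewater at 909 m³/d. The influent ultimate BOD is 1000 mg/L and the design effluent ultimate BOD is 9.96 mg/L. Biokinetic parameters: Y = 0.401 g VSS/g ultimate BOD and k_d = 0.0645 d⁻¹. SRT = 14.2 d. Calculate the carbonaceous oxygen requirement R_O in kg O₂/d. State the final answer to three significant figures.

Correct the yield for decay: Y_obs = Y/(1 + k_d θ_c) = 0.401 / (1 + 0.0645 × 14.2) = 0.401 / 1.916 = 0.2093.
ΔS = 1000 − 9.96 = 990.0 mg/L, so the substrate removal rate is 909 × 990.0/1000 = 899.9 kg ultimate BOD/d.
P_X = Y_obs·Q·(S₀ − S) = 0.2093 × 899.9 = 188.4 kg VSS/d.
R_O = Q·ΔS − 1.42 P_X = 899.9 − 267.5 = 632.5 kg O₂/d.

R_O ≈ 632 kg O₂/d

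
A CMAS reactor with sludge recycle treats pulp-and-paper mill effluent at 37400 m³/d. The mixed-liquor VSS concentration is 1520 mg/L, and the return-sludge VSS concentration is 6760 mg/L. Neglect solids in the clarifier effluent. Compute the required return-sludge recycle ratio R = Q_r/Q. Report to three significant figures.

R = Q_r/Q = X/(X_r − X) = 1520 / (6760 − 1520) = 0.2901.

R ≈ 0.290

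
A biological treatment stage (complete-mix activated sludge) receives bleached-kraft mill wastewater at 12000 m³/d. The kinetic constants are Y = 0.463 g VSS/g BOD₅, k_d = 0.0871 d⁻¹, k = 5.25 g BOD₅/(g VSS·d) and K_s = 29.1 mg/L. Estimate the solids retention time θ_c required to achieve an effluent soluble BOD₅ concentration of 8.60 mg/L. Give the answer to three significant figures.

θ_c ≈ 2.14 d

At the target effluent, Y k S/(K_s+S) = 0.463×5.25×8.60/37.70 = 0.5545 d⁻¹.
1/θ_c = 0.5545 − 0.0871 = 0.4674 d⁻¹, so θ_c = 2.140 d.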